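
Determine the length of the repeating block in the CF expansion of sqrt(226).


Run the CF algorithm for sqrt(226).
a_0 = floor(sqrt(226)) = 15; set m_0=0, q_0=1.
Recurrence: m' = q*a - m,  q' = (d - m'^2)/q,  a' = floor((a_0 + m')/q').
  step 1: m=15, q=1, a=30
a_1 = 2*a_0 = 30, so the period closes here.
sqrt(226) = [15; 30]
Period length = 1

1


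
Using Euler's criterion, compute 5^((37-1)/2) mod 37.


p = 37 is prime and the exponent is (p-1)/2 = 18, so by Euler's criterion 5^18 = (5/37) = +1 or -1 mod 37.
Compute by square-and-multiply:
  18 = 16 + 2 (binary 10010)
  Repeated squaring mod 37: 5^1 = 5, 5^2 = 25, 5^4 = 33, 5^8 = 16, 5^16 = 34
  5^18 = 5^16 * 5^2 = 34 * 25 mod 37
    34 * 25 = 850 = 36 mod 37
  5^18 = 36 mod 37
Result 36 = p - 1 = -1 mod 37: 5 is a quadratic non-residue mod 37. As a residue in [0, p-1] the value is 36.
5^18 mod 37 = 36

36


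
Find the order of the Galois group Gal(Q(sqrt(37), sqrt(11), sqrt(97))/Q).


The 3 square roots of distinct primes are multiplicatively independent over Q,
so [K:Q] = 2^3 and Gal(K/Q) is isomorphic to (Z/2Z)^3.
|Gal| = 2^3 = 8

8


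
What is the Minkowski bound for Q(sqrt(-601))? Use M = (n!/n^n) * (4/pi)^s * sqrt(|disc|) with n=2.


d = -601, d mod 4 = 3, so disc(K) = 4d = -2404; |disc(K)| = 2404
Imaginary quadratic field, so n = 2, s = r2 = 1, r1 = 0
M = (n!/n^n) * (4/pi)^s * sqrt(|disc(K)|) = (2!/2^2) * (4/pi)^1 * sqrt(2404)
= 0.5 * 1.273240 * 49.030603
= 31.2139

31.2139


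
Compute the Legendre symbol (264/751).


p = 751 is prime, so compute (264/751) with the reciprocity algorithm (Jacobi-symbol steps: pull out 2s via (2/n), flip via reciprocity, reduce):
  pull out 2: (2/751) = +1  (since 751 mod 8 = 7)
  pull out 2: (2/751) = +1  (since 751 mod 8 = 7)
  pull out 2: (2/751) = +1  (since 751 mod 8 = 7)
  reciprocity: (33/751) -> +(751/33)
  reduce: (25/33)
  reciprocity: (25/33) -> +(33/25)
  reduce: (8/25)
  pull out 2: (2/25) = +1  (since 25 mod 8 = 1)
  pull out 2: (2/25) = +1  (since 25 mod 8 = 1)
  pull out 2: (2/25) = +1  (since 25 mod 8 = 1)
  (1/25) = 1
Product of signs = 1
(264/751) = 1

1


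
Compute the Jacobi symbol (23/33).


Compute (23/33) via quadratic reciprocity:
  reciprocity: (23/33) -> +(33/23)
  reduce: (10/23)
  pull out 2: (2/23) = +1  (since 23 mod 8 = 7)
  reciprocity: (5/23) -> +(23/5)
  reduce: (3/5)
  reciprocity: (3/5) -> +(5/3)
  reduce: (2/3)
  pull out 2: (2/3) = -1  (since 3 mod 8 = 3)
  (1/3) = 1
Product of signs = -1

-1


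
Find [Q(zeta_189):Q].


The degree equals Euler's totient phi(189).
189 = 3^3 * 7
phi(189) = 108

108


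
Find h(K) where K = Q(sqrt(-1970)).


K = Q(sqrt(-1970)). d mod 4 = 2, so D = disc(K) = 4d = -7880
h(K) equals the number of primitive reduced positive-definite forms (a, b, c) = a*x^2 + b*x*y + c*y^2 with b^2 - 4ac = D,
where reduced means |b| <= a <= c, with b >= 0 whenever |b| = a or a = c, and primitive means gcd(a, b, c) = 1.
Reduced forces 3a^2 <= |D| = 7880, so 1 <= a <= 51; b must have the parity of D, and c = (b^2 - D)/(4a) must be an integer >= a.
Enumerate a = 1..51, b in [-a, a]:
  a=1: (1, 0, 1970)  [1]
  a=2: (2, 0, 985)  [1]
  a=3: (3, -2, 657), (3, 2, 657)  [2]
  a=4: none
  a=5: (5, 0, 394)  [1]
  a=6: (6, -4, 329), (6, 4, 329)  [2]
  a=7: (7, -4, 282), (7, 4, 282)  [2]
  a=8: none
  a=9: (9, -2, 219), (9, 2, 219)  [2]
  a=10: (10, 0, 197)  [1]
  a=11..13: none
  a=14: (14, -4, 141), (14, 4, 141)  [2]
  a=15: (15, -10, 133), (15, 10, 133)  [2]
  a=16: none
  a=17: (17, -12, 118), (17, 12, 118)  [2]
  a=18: (18, -16, 113), (18, 16, 113)  [2]
  a=19: (19, -10, 105), (19, 10, 105)  [2]
  a=20: none
  a=21: (21, -10, 95), (21, -4, 94), (21, 4, 94), (21, 10, 95)  [4]
  a=22: none
  a=23: (23, -20, 90), (23, 20, 90)  [2]
  a=24..26: none
  a=27: (27, -2, 73), (27, 2, 73)  [2]
  a=28..29: none
  a=30: (30, -20, 69), (30, 20, 69)  [2]
  a=31: (31, -26, 69), (31, 26, 69)  [2]
  a=32..33: none
  a=34: (34, -12, 59), (34, 12, 59)  [2]
  a=35: (35, -10, 57), (35, 10, 57)  [2]
  a=36: none
  a=37: (37, -36, 62), (37, 36, 62)  [2]
  a=38: (38, -28, 57), (38, 28, 57)  [2]
  a=39..40: none
  a=41: (41, -22, 51), (41, 22, 51)  [2]
  a=42: (42, -32, 53), (42, -4, 47), (42, 4, 47), (42, 32, 53)  [4]
  a=43..44: none
  a=45: (45, -20, 46), (45, 20, 46)  [2]
  a=46..48: none
  a=49: (49, -46, 51), (49, 46, 51)  [2]
  a=50..51: none
Total reduced forms: 1 + 1 + 2 + 1 + 2 + 2 + 2 + 1 + 2 + 2 + 2 + 2 + 2 + 4 + 2 + 2 + 2 + 2 + 2 + 2 + 2 + 2 + 2 + 4 + 2 + 2 = 52
h = 52

52


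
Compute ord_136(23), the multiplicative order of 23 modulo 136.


We want ord_136(23), the smallest k >= 1 with 23^k = 1 mod 136.
n = 136 = 2^3 * 17, phi(136) = 64; the order divides phi(n).
Divisors of 64: 1, 2, 4, 8, 16, 32, 64
Repeated squaring mod 136: 23^1 = 23, 23^2 = 121, 23^4 = 89, 23^8 = 33, 23^16 = 1, 23^32 = 1, 23^64 = 1
Test divisors in increasing order:
  k=1: 23^1 = 23 mod 136
  k=2: 23^2 = 121 mod 136
  k=4: 23^4 = 89 mod 136
  k=8: 23^8 = 33 mod 136
  k=16: 23^16 = 1 mod 136  <- first divisor giving 1
Order = 16

16


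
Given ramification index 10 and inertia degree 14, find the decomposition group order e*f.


|D_P| = e * f
= 10 * 14
= 140

140


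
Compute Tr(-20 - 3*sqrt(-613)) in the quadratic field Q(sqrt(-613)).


Tr(a + b*sqrt(d)) = (a + b*sqrt(d)) + (a - b*sqrt(d)) = 2a
= 2 * (-20)
= -40

-40


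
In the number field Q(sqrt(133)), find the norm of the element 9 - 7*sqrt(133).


N(a + b*sqrt(d)) = a^2 - d*b^2
= (9)^2 - (133)*(-7)^2
= 81 - 6517
= -6436

-6436


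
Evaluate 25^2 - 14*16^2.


x^2 - d*y^2
= 25^2 - 14*16^2
= 625 - 3584
= -2959

-2959


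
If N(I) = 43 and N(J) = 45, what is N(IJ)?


N(IJ) = N(I) * N(J)
= 43 * 45
= 1935

1935


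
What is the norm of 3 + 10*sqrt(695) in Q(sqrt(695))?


N(a + b*sqrt(d)) = a^2 - d*b^2
= (3)^2 - (695)*(10)^2
= 9 - 69500
= -69491

-69491


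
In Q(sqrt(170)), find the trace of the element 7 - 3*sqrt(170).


Tr(a + b*sqrt(d)) = (a + b*sqrt(d)) + (a - b*sqrt(d)) = 2a
= 2 * (7)
= 14

14


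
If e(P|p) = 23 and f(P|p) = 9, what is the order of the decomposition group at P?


|D_P| = e * f
= 23 * 9
= 207

207


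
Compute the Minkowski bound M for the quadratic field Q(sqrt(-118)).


d = -118, d mod 4 = 2, so disc(K) = 4d = -472; |disc(K)| = 472
Imaginary quadratic field, so n = 2, s = r2 = 1, r1 = 0
M = (n!/n^n) * (4/pi)^s * sqrt(|disc(K)|) = (2!/2^2) * (4/pi)^1 * sqrt(472)
= 0.5 * 1.273240 * 21.725561
= 13.8309

13.8309


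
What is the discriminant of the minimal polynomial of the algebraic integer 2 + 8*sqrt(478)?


The element 2 + 8*sqrt(478) has minimal polynomial:
x^2 - 4*x - 30588
Discriminant = (-4)^2 - 4*(-30588)
= 16 + 122352
= 122368

122368


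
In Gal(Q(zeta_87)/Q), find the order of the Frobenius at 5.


The Frobenius at p in Gal(Q(zeta_n)/Q) = (Z/nZ)* is the class of p, so its order is ord_87(5), the smallest k >= 1 with 5^k = 1 mod 87.
n = 87 = 3 * 29, phi(87) = 56; the order divides phi(n).
Divisors of 56: 1, 2, 4, 7, 8, 14, 28, 56
Repeated squaring mod 87: 5^1 = 5, 5^2 = 25, 5^4 = 16, 5^8 = 82, 5^16 = 25, 5^32 = 16
Test divisors in increasing order:
  k=1: 5^1 = 5 mod 87
  k=2: 5^2 = 25 mod 87
  k=4: 5^4 = 16 mod 87
  k=7: 5^7 = 16 * 25 * 5 = 86 mod 87
  k=8: 5^8 = 82 mod 87
  k=14: 5^14 = 82 * 16 * 25 = 1 mod 87  <- first divisor giving 1
Order = 14

14


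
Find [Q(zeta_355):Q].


The degree equals Euler's totient phi(355).
355 = 5 * 71
phi(355) = 280

280


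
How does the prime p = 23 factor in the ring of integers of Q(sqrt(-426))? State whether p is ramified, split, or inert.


K = Q(sqrt(-426)). Since d mod 4 = 2, disc(K) = -1704.
Check p | disc: -1704 mod 23 = 21.
p does not divide disc. Compute Legendre symbol (d/p):
11^((23-1)/2) mod 23 = -1
(d/p) = -1, so p is inert: (p) stays prime with e=1, f=2, g=1.
Therefore p is inert.

inert


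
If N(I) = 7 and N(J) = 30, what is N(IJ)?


N(IJ) = N(I) * N(J)
= 7 * 30
= 210

210


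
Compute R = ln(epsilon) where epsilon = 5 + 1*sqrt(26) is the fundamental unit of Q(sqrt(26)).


epsilon = 5 + 1*sqrt(26)
= 10.0990
R = ln(10.0990)
= 2.3124

2.3124


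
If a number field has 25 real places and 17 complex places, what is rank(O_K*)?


By Dirichlet's unit theorem:
rank = r1 + r2 - 1
= 25 + 17 - 1
= 41

41


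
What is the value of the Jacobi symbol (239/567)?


Compute (239/567) via quadratic reciprocity:
  reciprocity: (239/567) -> -(567/239)
  reduce: (89/239)
  reciprocity: (89/239) -> +(239/89)
  reduce: (61/89)
  reciprocity: (61/89) -> +(89/61)
  reduce: (28/61)
  pull out 2: (2/61) = -1  (since 61 mod 8 = 5)
  pull out 2: (2/61) = -1  (since 61 mod 8 = 5)
  reciprocity: (7/61) -> +(61/7)
  reduce: (5/7)
  reciprocity: (5/7) -> +(7/5)
  reduce: (2/5)
  pull out 2: (2/5) = -1  (since 5 mod 8 = 5)
  (1/5) = 1
Product of signs = 1

1


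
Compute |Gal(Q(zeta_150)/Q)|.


|Gal(Q(zeta_150)/Q)| = phi(150)
= 40

40


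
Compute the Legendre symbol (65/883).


p = 883 is prime, so compute (65/883) with the reciprocity algorithm (Jacobi-symbol steps: pull out 2s via (2/n), flip via reciprocity, reduce):
  reciprocity: (65/883) -> +(883/65)
  reduce: (38/65)
  pull out 2: (2/65) = +1  (since 65 mod 8 = 1)
  reciprocity: (19/65) -> +(65/19)
  reduce: (8/19)
  pull out 2: (2/19) = -1  (since 19 mod 8 = 3)
  pull out 2: (2/19) = -1  (since 19 mod 8 = 3)
  pull out 2: (2/19) = -1  (since 19 mod 8 = 3)
  (1/19) = 1
Product of signs = -1
(65/883) = -1

-1


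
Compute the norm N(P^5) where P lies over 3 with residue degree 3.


N(P^a) = p^(a*f)
= 3^(5*3)
= 3^15
= 14348907

14348907


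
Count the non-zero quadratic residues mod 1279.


For prime p, the number of non-zero quadratic residues is (p-1)/2.
= (1279-1)/2
= 639

639


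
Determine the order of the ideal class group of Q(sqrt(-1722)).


K = Q(sqrt(-1722)). d mod 4 = 2, so D = disc(K) = 4d = -6888
h(K) equals the number of primitive reduced positive-definite forms (a, b, c) = a*x^2 + b*x*y + c*y^2 with b^2 - 4ac = D,
where reduced means |b| <= a <= c, with b >= 0 whenever |b| = a or a = c, and primitive means gcd(a, b, c) = 1.
Reduced forces 3a^2 <= |D| = 6888, so 1 <= a <= 47; b must have the parity of D, and c = (b^2 - D)/(4a) must be an integer >= a.
Enumerate a = 1..47, b in [-a, a]:
  a=1: (1, 0, 1722)  [1]
  a=2: (2, 0, 861)  [1]
  a=3: (3, 0, 574)  [1]
  a=4..5: none
  a=6: (6, 0, 287)  [1]
  a=7: (7, 0, 246)  [1]
  a=8..10: none
  a=11: (11, -8, 158), (11, 8, 158)  [2]
  a=12..13: none
  a=14: (14, 0, 123)  [1]
  a=15..18: none
  a=19: (19, -16, 94), (19, 16, 94)  [2]
  a=20: none
  a=21: (21, 0, 82)  [1]
  a=22: (22, -8, 79), (22, 8, 79)  [2]
  a=23: (23, -14, 77), (23, 14, 77)  [2]
  a=24..30: none
  a=31: (31, -26, 61), (31, 26, 61)  [2]
  a=32: none
  a=33: (33, -30, 59), (33, 30, 59)  [2]
  a=34..37: none
  a=38: (38, -16, 47), (38, 16, 47)  [2]
  a=39..40: none
  a=41: (41, 0, 42)  [1]
  a=42: none
  a=43: (43, -32, 46), (43, 32, 46)  [2]
  a=44..47: none
Total reduced forms: 1 + 1 + 1 + 1 + 1 + 2 + 1 + 2 + 1 + 2 + 2 + 2 + 2 + 2 + 1 + 2 = 24
h = 24

24


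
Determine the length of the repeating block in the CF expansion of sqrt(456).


Run the CF algorithm for sqrt(456).
a_0 = floor(sqrt(456)) = 21; set m_0=0, q_0=1.
Recurrence: m' = q*a - m,  q' = (d - m'^2)/q,  a' = floor((a_0 + m')/q').
  step 1: m=21, q=15, a=2
  step 2: m=9, q=25, a=1
  step 3: m=16, q=8, a=4
  step 4: m=16, q=25, a=1
  step 5: m=9, q=15, a=2
  step 6: m=21, q=1, a=42
a_6 = 2*a_0 = 42, so the period closes here.
sqrt(456) = [21; 2, 1, 4, 1, 2, 42]
Period length = 6

6


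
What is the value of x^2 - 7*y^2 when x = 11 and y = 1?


x^2 - d*y^2
= 11^2 - 7*1^2
= 121 - 7
= 114

114


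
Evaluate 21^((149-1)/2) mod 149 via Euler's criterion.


p = 149 is prime and the exponent is (p-1)/2 = 74, so by Euler's criterion 21^74 = (21/149) = +1 or -1 mod 149.
Compute by square-and-multiply:
  74 = 64 + 8 + 2 (binary 1001010)
  Repeated squaring mod 149: 21^1 = 21, 21^2 = 143, 21^4 = 36, 21^8 = 104, 21^16 = 88, 21^32 = 145, 21^64 = 16
  21^74 = 21^64 * 21^8 * 21^2 = 16 * 104 * 143 mod 149
    16 * 104 = 1664 = 25 mod 149
    25 * 143 = 3575 = 148 mod 149
  21^74 = 148 mod 149
Result 148 = p - 1 = -1 mod 149: 21 is a quadratic non-residue mod 149. As a residue in [0, p-1] the value is 148.
21^74 mod 149 = 148

148


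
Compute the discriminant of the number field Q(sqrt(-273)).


For K = Q(sqrt(d)) with d squarefree: disc(K) = d if d = 1 mod 4, and disc(K) = 4d if d = 2 or 3 mod 4.
Here d = -273, and d mod 4 = 3.
d = 3 mod 4, not 1 (O_K = Z[sqrt(d)]), so disc(K) = 4d = 4 * (-273) = -1092

-1092


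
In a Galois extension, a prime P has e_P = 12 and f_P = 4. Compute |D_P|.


|D_P| = e * f
= 12 * 4
= 48

48


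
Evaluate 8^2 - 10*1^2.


x^2 - d*y^2
= 8^2 - 10*1^2
= 64 - 10
= 54

54


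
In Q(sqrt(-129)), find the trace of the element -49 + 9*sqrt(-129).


Tr(a + b*sqrt(d)) = (a + b*sqrt(d)) + (a - b*sqrt(d)) = 2a
= 2 * (-49)
= -98

-98


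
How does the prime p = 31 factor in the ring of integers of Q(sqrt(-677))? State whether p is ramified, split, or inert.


K = Q(sqrt(-677)). Since d mod 4 = 3, disc(K) = -2708.
Check p | disc: -2708 mod 31 = 20.
p does not divide disc. Compute Legendre symbol (d/p):
5^((31-1)/2) mod 31 = 1
(d/p) = 1, so p splits: (p) = P*P' with e=1, f=1, g=2.
Therefore p is split.

split


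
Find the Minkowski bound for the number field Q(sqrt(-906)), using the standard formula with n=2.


d = -906, d mod 4 = 2, so disc(K) = 4d = -3624; |disc(K)| = 3624
Imaginary quadratic field, so n = 2, s = r2 = 1, r1 = 0
M = (n!/n^n) * (4/pi)^s * sqrt(|disc(K)|) = (2!/2^2) * (4/pi)^1 * sqrt(3624)
= 0.5 * 1.273240 * 60.199668
= 38.3243

38.3243


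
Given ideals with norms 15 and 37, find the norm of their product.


N(IJ) = N(I) * N(J)
= 15 * 37
= 555

555


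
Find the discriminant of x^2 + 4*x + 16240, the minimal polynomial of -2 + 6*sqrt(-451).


The element -2 + 6*sqrt(-451) has minimal polynomial:
x^2 + 4*x + 16240
Discriminant = (4)^2 - 4*(16240)
= 16 - 64960
= -64944

-64944


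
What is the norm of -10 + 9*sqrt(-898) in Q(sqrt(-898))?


N(a + b*sqrt(d)) = a^2 - d*b^2
= (-10)^2 - (-898)*(9)^2
= 100 + 72738
= 72838

72838


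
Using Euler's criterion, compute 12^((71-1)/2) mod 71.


p = 71 is prime and the exponent is (p-1)/2 = 35, so by Euler's criterion 12^35 = (12/71) = +1 or -1 mod 71.
Compute by square-and-multiply:
  35 = 32 + 2 + 1 (binary 100011)
  Repeated squaring mod 71: 12^1 = 12, 12^2 = 2, 12^4 = 4, 12^8 = 16, 12^16 = 43, 12^32 = 3
  12^35 = 12^32 * 12^2 * 12^1 = 3 * 2 * 12 mod 71
    3 * 2 = 6 = 6 mod 71
    6 * 12 = 72 = 1 mod 71
  12^35 = 1 mod 71
Result 1: 12 is a quadratic residue mod 71.
12^35 mod 71 = 1

1


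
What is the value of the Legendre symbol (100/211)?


p = 211 is prime, so compute (100/211) with the reciprocity algorithm (Jacobi-symbol steps: pull out 2s via (2/n), flip via reciprocity, reduce):
  pull out 2: (2/211) = -1  (since 211 mod 8 = 3)
  pull out 2: (2/211) = -1  (since 211 mod 8 = 3)
  reciprocity: (25/211) -> +(211/25)
  reduce: (11/25)
  reciprocity: (11/25) -> +(25/11)
  reduce: (3/11)
  reciprocity: (3/11) -> -(11/3)
  reduce: (2/3)
  pull out 2: (2/3) = -1  (since 3 mod 8 = 3)
  (1/3) = 1
Product of signs = 1
(100/211) = 1

1


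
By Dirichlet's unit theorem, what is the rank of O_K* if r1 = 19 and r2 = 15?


By Dirichlet's unit theorem:
rank = r1 + r2 - 1
= 19 + 15 - 1
= 33

33


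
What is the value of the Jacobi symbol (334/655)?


Compute (334/655) via quadratic reciprocity:
  pull out 2: (2/655) = +1  (since 655 mod 8 = 7)
  reciprocity: (167/655) -> -(655/167)
  reduce: (154/167)
  pull out 2: (2/167) = +1  (since 167 mod 8 = 7)
  reciprocity: (77/167) -> +(167/77)
  reduce: (13/77)
  reciprocity: (13/77) -> +(77/13)
  reduce: (12/13)
  pull out 2: (2/13) = -1  (since 13 mod 8 = 5)
  pull out 2: (2/13) = -1  (since 13 mod 8 = 5)
  reciprocity: (3/13) -> +(13/3)
  reduce: (1/3)
  (1/3) = 1
Product of signs = -1

-1


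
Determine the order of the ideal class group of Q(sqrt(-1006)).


K = Q(sqrt(-1006)). d mod 4 = 2, so D = disc(K) = 4d = -4024
h(K) equals the number of primitive reduced positive-definite forms (a, b, c) = a*x^2 + b*x*y + c*y^2 with b^2 - 4ac = D,
where reduced means |b| <= a <= c, with b >= 0 whenever |b| = a or a = c, and primitive means gcd(a, b, c) = 1.
Reduced forces 3a^2 <= |D| = 4024, so 1 <= a <= 36; b must have the parity of D, and c = (b^2 - D)/(4a) must be an integer >= a.
Enumerate a = 1..36, b in [-a, a]:
  a=1: (1, 0, 1006)  [1]
  a=2: (2, 0, 503)  [1]
  a=3..4: none
  a=5: (5, -4, 202), (5, 4, 202)  [2]
  a=6: none
  a=7: (7, -6, 145), (7, 6, 145)  [2]
  a=8..9: none
  a=10: (10, -4, 101), (10, 4, 101)  [2]
  a=11..13: none
  a=14: (14, -8, 73), (14, 8, 73)  [2]
  a=15..18: none
  a=19: (19, -2, 53), (19, 2, 53)  [2]
  a=20..22: none
  a=23: (23, -22, 49), (23, 22, 49)  [2]
  a=24: none
  a=25: (25, -24, 46), (25, 24, 46)  [2]
  a=26..28: none
  a=29: (29, -6, 35), (29, 6, 35)  [2]
  a=30..34: none
  a=35: (35, -34, 37), (35, 34, 37)  [2]
  a=36: none
Total reduced forms: 1 + 1 + 2 + 2 + 2 + 2 + 2 + 2 + 2 + 2 + 2 = 20
h = 20

20


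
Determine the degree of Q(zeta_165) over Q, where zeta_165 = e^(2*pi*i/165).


The degree equals Euler's totient phi(165).
165 = 3 * 5 * 11
phi(165) = 80

80


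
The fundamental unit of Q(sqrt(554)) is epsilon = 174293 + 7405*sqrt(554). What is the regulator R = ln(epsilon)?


epsilon = 174293 + 7405*sqrt(554)
= 348586.0000
R = ln(348586.0000)
= 12.7616

12.7616


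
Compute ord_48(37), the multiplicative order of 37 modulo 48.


We want ord_48(37), the smallest k >= 1 with 37^k = 1 mod 48.
n = 48 = 2^4 * 3, phi(48) = 16; the order divides phi(n).
Divisors of 16: 1, 2, 4, 8, 16
Repeated squaring mod 48: 37^1 = 37, 37^2 = 25, 37^4 = 1, 37^8 = 1, 37^16 = 1
Test divisors in increasing order:
  k=1: 37^1 = 37 mod 48
  k=2: 37^2 = 25 mod 48
  k=4: 37^4 = 1 mod 48  <- first divisor giving 1
Order = 4

4


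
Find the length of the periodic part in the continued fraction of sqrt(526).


Run the CF algorithm for sqrt(526).
a_0 = floor(sqrt(526)) = 22; set m_0=0, q_0=1.
Recurrence: m' = q*a - m,  q' = (d - m'^2)/q,  a' = floor((a_0 + m')/q').
  step 1: m=22, q=42, a=1
  step 2: m=20, q=3, a=14
  step 3: m=22, q=14, a=3
  step 4: m=20, q=9, a=4
  step 5: m=16, q=30, a=1
  step 6: m=14, q=11, a=3
  step 7: m=19, q=15, a=2
  step 8: m=11, q=27, a=1
  step 9: m=16, q=10, a=3
  step 10: m=14, q=33, a=1
  step 11: m=19, q=5, a=8
  step 12: m=21, q=17, a=2
  step 13: m=13, q=21, a=1
  step 14: m=8, q=22, a=1
  step 15: m=14, q=15, a=2
  step 16: m=16, q=18, a=2
  step 17: m=20, q=7, a=6
  step 18: m=22, q=6, a=7
  step 19: m=20, q=21, a=2
  step 20: m=22, q=2, a=22
  step 21: m=22, q=21, a=2
  step 22: m=20, q=6, a=7
  step 23: m=22, q=7, a=6
  step 24: m=20, q=18, a=2
  step 25: m=16, q=15, a=2
  step 26: m=14, q=22, a=1
  step 27: m=8, q=21, a=1
  step 28: m=13, q=17, a=2
  step 29: m=21, q=5, a=8
  step 30: m=19, q=33, a=1
  step 31: m=14, q=10, a=3
  step 32: m=16, q=27, a=1
  step 33: m=11, q=15, a=2
  step 34: m=19, q=11, a=3
  step 35: m=14, q=30, a=1
  step 36: m=16, q=9, a=4
  step 37: m=20, q=14, a=3
  step 38: m=22, q=3, a=14
  step 39: m=20, q=42, a=1
  step 40: m=22, q=1, a=44
a_40 = 2*a_0 = 44, so the period closes here.
sqrt(526) = [22; 1, 14, 3, 4, 1, 3, 2, 1, 3, 1, 8, 2, 1, 1, 2, 2, 6, 7, 2, 22, 2, 7, 6, 2, 2, 1, 1, 2, 8, 1, 3, 1, 2, 3, 1, 4, 3, 14, 1, 44]
Period length = 40

40


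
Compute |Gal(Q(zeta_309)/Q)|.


|Gal(Q(zeta_309)/Q)| = phi(309)
= 204

204


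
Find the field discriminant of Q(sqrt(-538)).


For K = Q(sqrt(d)) with d squarefree: disc(K) = d if d = 1 mod 4, and disc(K) = 4d if d = 2 or 3 mod 4.
Here d = -538, and d mod 4 = 2.
d = 2 mod 4, not 1 (O_K = Z[sqrt(d)]), so disc(K) = 4d = 4 * (-538) = -2152

-2152


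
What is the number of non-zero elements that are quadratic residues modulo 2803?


For prime p, the number of non-zero quadratic residues is (p-1)/2.
= (2803-1)/2
= 1401

1401


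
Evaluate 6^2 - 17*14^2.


x^2 - d*y^2
= 6^2 - 17*14^2
= 36 - 3332
= -3296

-3296


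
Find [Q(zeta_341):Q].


The degree equals Euler's totient phi(341).
341 = 11 * 31
phi(341) = 300

300


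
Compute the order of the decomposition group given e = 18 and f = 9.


|D_P| = e * f
= 18 * 9
= 162

162


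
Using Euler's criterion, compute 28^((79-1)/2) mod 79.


p = 79 is prime and the exponent is (p-1)/2 = 39, so by Euler's criterion 28^39 = (28/79) = +1 or -1 mod 79.
Compute by square-and-multiply:
  39 = 32 + 4 + 2 + 1 (binary 100111)
  Repeated squaring mod 79: 28^1 = 28, 28^2 = 73, 28^4 = 36, 28^8 = 32, 28^16 = 76, 28^32 = 9
  28^39 = 28^32 * 28^4 * 28^2 * 28^1 = 9 * 36 * 73 * 28 mod 79
    9 * 36 = 324 = 8 mod 79
    8 * 73 = 584 = 31 mod 79
    31 * 28 = 868 = 78 mod 79
  28^39 = 78 mod 79
Result 78 = p - 1 = -1 mod 79: 28 is a quadratic non-residue mod 79. As a residue in [0, p-1] the value is 78.
28^39 mod 79 = 78

78


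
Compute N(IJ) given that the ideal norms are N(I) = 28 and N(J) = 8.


N(IJ) = N(I) * N(J)
= 28 * 8
= 224

224


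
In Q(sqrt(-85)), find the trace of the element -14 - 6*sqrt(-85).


Tr(a + b*sqrt(d)) = (a + b*sqrt(d)) + (a - b*sqrt(d)) = 2a
= 2 * (-14)
= -28

-28


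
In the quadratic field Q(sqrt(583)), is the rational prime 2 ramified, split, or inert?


K = Q(sqrt(583)). Since d mod 4 = 3, disc(K) = 2332.
Check p | disc: 2332 mod 2 = 0.
p divides disc, so p ramifies: (p) = P^2 with e=2, f=1, g=1.
Therefore p is ramified.

ramified


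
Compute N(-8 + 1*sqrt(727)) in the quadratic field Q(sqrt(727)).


N(a + b*sqrt(d)) = a^2 - d*b^2
= (-8)^2 - (727)*(1)^2
= 64 - 727
= -663

-663


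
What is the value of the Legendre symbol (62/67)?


p = 67 is prime, so compute (62/67) with the reciprocity algorithm (Jacobi-symbol steps: pull out 2s via (2/n), flip via reciprocity, reduce):
  pull out 2: (2/67) = -1  (since 67 mod 8 = 3)
  reciprocity: (31/67) -> -(67/31)
  reduce: (5/31)
  reciprocity: (5/31) -> +(31/5)
  reduce: (1/5)
  (1/5) = 1
Product of signs = 1
(62/67) = 1

1


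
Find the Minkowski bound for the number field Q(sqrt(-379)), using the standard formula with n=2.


d = -379, d mod 4 = 1, so disc(K) = d = -379; |disc(K)| = 379
Imaginary quadratic field, so n = 2, s = r2 = 1, r1 = 0
M = (n!/n^n) * (4/pi)^s * sqrt(|disc(K)|) = (2!/2^2) * (4/pi)^1 * sqrt(379)
= 0.5 * 1.273240 * 19.467922
= 12.3937

12.3937


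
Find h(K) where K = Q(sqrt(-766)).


K = Q(sqrt(-766)). d mod 4 = 2, so D = disc(K) = 4d = -3064
h(K) equals the number of primitive reduced positive-definite forms (a, b, c) = a*x^2 + b*x*y + c*y^2 with b^2 - 4ac = D,
where reduced means |b| <= a <= c, with b >= 0 whenever |b| = a or a = c, and primitive means gcd(a, b, c) = 1.
Reduced forces 3a^2 <= |D| = 3064, so 1 <= a <= 31; b must have the parity of D, and c = (b^2 - D)/(4a) must be an integer >= a.
Enumerate a = 1..31, b in [-a, a]:
  a=1: (1, 0, 766)  [1]
  a=2: (2, 0, 383)  [1]
  a=3..4: none
  a=5: (5, -4, 154), (5, 4, 154)  [2]
  a=6: none
  a=7: (7, -4, 110), (7, 4, 110)  [2]
  a=8..9: none
  a=10: (10, -4, 77), (10, 4, 77)  [2]
  a=11: (11, -4, 70), (11, 4, 70)  [2]
  a=12: none
  a=13: (13, -2, 59), (13, 2, 59)  [2]
  a=14: (14, -4, 55), (14, 4, 55)  [2]
  a=15..16: none
  a=17: (17, -8, 46), (17, 8, 46)  [2]
  a=18..21: none
  a=22: (22, -4, 35), (22, 4, 35)  [2]
  a=23: (23, -8, 34), (23, 8, 34)  [2]
  a=24: none
  a=25: (25, -6, 31), (25, 6, 31)  [2]
  a=26: (26, -24, 35), (26, 24, 35)  [2]
  a=27..31: none
Total reduced forms: 1 + 1 + 2 + 2 + 2 + 2 + 2 + 2 + 2 + 2 + 2 + 2 + 2 = 24
h = 24

24


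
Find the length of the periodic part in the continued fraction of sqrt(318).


Run the CF algorithm for sqrt(318).
a_0 = floor(sqrt(318)) = 17; set m_0=0, q_0=1.
Recurrence: m' = q*a - m,  q' = (d - m'^2)/q,  a' = floor((a_0 + m')/q').
  step 1: m=17, q=29, a=1
  step 2: m=12, q=6, a=4
  step 3: m=12, q=29, a=1
  step 4: m=17, q=1, a=34
a_4 = 2*a_0 = 34, so the period closes here.
sqrt(318) = [17; 1, 4, 1, 34]
Period length = 4

4


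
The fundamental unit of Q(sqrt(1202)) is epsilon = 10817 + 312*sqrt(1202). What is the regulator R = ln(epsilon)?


epsilon = 10817 + 312*sqrt(1202)
= 21634.0000
R = ln(21634.0000)
= 9.9820

9.9820


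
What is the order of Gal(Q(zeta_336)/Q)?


|Gal(Q(zeta_336)/Q)| = phi(336)
= 96

96


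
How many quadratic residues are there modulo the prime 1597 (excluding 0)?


For prime p, the number of non-zero quadratic residues is (p-1)/2.
= (1597-1)/2
= 798

798


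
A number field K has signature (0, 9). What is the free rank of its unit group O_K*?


By Dirichlet's unit theorem:
rank = r1 + r2 - 1
= 0 + 9 - 1
= 8

8


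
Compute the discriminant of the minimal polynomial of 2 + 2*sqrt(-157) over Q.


The element 2 + 2*sqrt(-157) has minimal polynomial:
x^2 - 4*x + 632
Discriminant = (-4)^2 - 4*(632)
= 16 - 2528
= -2512

-2512


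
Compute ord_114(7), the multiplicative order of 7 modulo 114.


We want ord_114(7), the smallest k >= 1 with 7^k = 1 mod 114.
n = 114 = 2 * 3 * 19, phi(114) = 36; the order divides phi(n).
Divisors of 36: 1, 2, 3, 4, 6, 9, 12, 18, 36
Repeated squaring mod 114: 7^1 = 7, 7^2 = 49, 7^4 = 7, 7^8 = 49, 7^16 = 7, 7^32 = 49
Test divisors in increasing order:
  k=1: 7^1 = 7 mod 114
  k=2: 7^2 = 49 mod 114
  k=3: 7^3 = 49 * 7 = 1 mod 114  <- first divisor giving 1
Order = 3

3


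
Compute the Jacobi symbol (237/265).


Compute (237/265) via quadratic reciprocity:
  reciprocity: (237/265) -> +(265/237)
  reduce: (28/237)
  pull out 2: (2/237) = -1  (since 237 mod 8 = 5)
  pull out 2: (2/237) = -1  (since 237 mod 8 = 5)
  reciprocity: (7/237) -> +(237/7)
  reduce: (6/7)
  pull out 2: (2/7) = +1  (since 7 mod 8 = 7)
  reciprocity: (3/7) -> -(7/3)
  reduce: (1/3)
  (1/3) = 1
Product of signs = -1

-1


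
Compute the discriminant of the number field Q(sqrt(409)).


For K = Q(sqrt(d)) with d squarefree: disc(K) = d if d = 1 mod 4, and disc(K) = 4d if d = 2 or 3 mod 4.
Here d = 409, and d mod 4 = 1.
d = 1 mod 4 (O_K = Z[(1+sqrt(d))/2]), so disc(K) = d = 409

409


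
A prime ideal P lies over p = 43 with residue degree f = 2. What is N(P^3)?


N(P^a) = p^(a*f)
= 43^(3*2)
= 43^6
= 6321363049

6321363049


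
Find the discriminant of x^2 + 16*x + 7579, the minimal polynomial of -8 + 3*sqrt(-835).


The element -8 + 3*sqrt(-835) has minimal polynomial:
x^2 + 16*x + 7579
Discriminant = (16)^2 - 4*(7579)
= 256 - 30316
= -30060

-30060


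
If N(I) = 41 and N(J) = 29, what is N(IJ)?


N(IJ) = N(I) * N(J)
= 41 * 29
= 1189

1189


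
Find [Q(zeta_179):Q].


The degree equals Euler's totient phi(179).
179 = 179
phi(179) = 178

178


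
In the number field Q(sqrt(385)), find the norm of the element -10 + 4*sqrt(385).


N(a + b*sqrt(d)) = a^2 - d*b^2
= (-10)^2 - (385)*(4)^2
= 100 - 6160
= -6060

-6060


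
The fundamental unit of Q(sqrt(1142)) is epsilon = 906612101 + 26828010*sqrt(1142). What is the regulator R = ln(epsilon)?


epsilon = 906612101 + 26828010*sqrt(1142)
= 1.8132e+09
R = ln(1.8132e+09)
= 21.3184

21.3184


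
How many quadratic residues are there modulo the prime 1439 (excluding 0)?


For prime p, the number of non-zero quadratic residues is (p-1)/2.
= (1439-1)/2
= 719

719


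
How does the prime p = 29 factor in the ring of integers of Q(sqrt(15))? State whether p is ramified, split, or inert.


K = Q(sqrt(15)). Since d mod 4 = 3, disc(K) = 60.
Check p | disc: 60 mod 29 = 2.
p does not divide disc. Compute Legendre symbol (d/p):
15^((29-1)/2) mod 29 = -1
(d/p) = -1, so p is inert: (p) stays prime with e=1, f=2, g=1.
Therefore p is inert.

inert


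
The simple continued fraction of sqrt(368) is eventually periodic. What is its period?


Run the CF algorithm for sqrt(368).
a_0 = floor(sqrt(368)) = 19; set m_0=0, q_0=1.
Recurrence: m' = q*a - m,  q' = (d - m'^2)/q,  a' = floor((a_0 + m')/q').
  step 1: m=19, q=7, a=5
  step 2: m=16, q=16, a=2
  step 3: m=16, q=7, a=5
  step 4: m=19, q=1, a=38
a_4 = 2*a_0 = 38, so the period closes here.
sqrt(368) = [19; 5, 2, 5, 38]
Period length = 4

4


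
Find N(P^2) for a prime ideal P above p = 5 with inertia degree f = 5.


N(P^a) = p^(a*f)
= 5^(2*5)
= 5^10
= 9765625

9765625


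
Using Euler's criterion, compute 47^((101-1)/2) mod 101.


p = 101 is prime and the exponent is (p-1)/2 = 50, so by Euler's criterion 47^50 = (47/101) = +1 or -1 mod 101.
Compute by square-and-multiply:
  50 = 32 + 16 + 2 (binary 110010)
  Repeated squaring mod 101: 47^1 = 47, 47^2 = 88, 47^4 = 68, 47^8 = 79, 47^16 = 80, 47^32 = 37
  47^50 = 47^32 * 47^16 * 47^2 = 37 * 80 * 88 mod 101
    37 * 80 = 2960 = 31 mod 101
    31 * 88 = 2728 = 1 mod 101
  47^50 = 1 mod 101
Result 1: 47 is a quadratic residue mod 101.
47^50 mod 101 = 1

1


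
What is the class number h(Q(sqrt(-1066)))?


K = Q(sqrt(-1066)). d mod 4 = 2, so D = disc(K) = 4d = -4264
h(K) equals the number of primitive reduced positive-definite forms (a, b, c) = a*x^2 + b*x*y + c*y^2 with b^2 - 4ac = D,
where reduced means |b| <= a <= c, with b >= 0 whenever |b| = a or a = c, and primitive means gcd(a, b, c) = 1.
Reduced forces 3a^2 <= |D| = 4264, so 1 <= a <= 37; b must have the parity of D, and c = (b^2 - D)/(4a) must be an integer >= a.
Enumerate a = 1..37, b in [-a, a]:
  a=1: (1, 0, 1066)  [1]
  a=2: (2, 0, 533)  [1]
  a=3..4: none
  a=5: (5, -4, 214), (5, 4, 214)  [2]
  a=6..9: none
  a=10: (10, -4, 107), (10, 4, 107)  [2]
  a=11: (11, -2, 97), (11, 2, 97)  [2]
  a=12: none
  a=13: (13, 0, 82)  [1]
  a=14..18: none
  a=19: (19, -12, 58), (19, 12, 58)  [2]
  a=20..21: none
  a=22: (22, -20, 53), (22, 20, 53)  [2]
  a=23..24: none
  a=25: (25, -6, 43), (25, 6, 43)  [2]
  a=26: (26, 0, 41)  [1]
  a=27..28: none
  a=29: (29, -12, 38), (29, 12, 38)  [2]
  a=30: none
  a=31: (31, -18, 37), (31, 18, 37)  [2]
  a=32..37: none
Total reduced forms: 1 + 1 + 2 + 2 + 2 + 1 + 2 + 2 + 2 + 1 + 2 + 2 = 20
h = 20

20


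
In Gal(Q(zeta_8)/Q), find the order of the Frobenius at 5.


The Frobenius at p in Gal(Q(zeta_n)/Q) = (Z/nZ)* is the class of p, so its order is ord_8(5), the smallest k >= 1 with 5^k = 1 mod 8.
n = 8 = 2^3, phi(8) = 4; the order divides phi(n).
Divisors of 4: 1, 2, 4
Repeated squaring mod 8: 5^1 = 5, 5^2 = 1, 5^4 = 1
Test divisors in increasing order:
  k=1: 5^1 = 5 mod 8
  k=2: 5^2 = 1 mod 8  <- first divisor giving 1
Order = 2

2


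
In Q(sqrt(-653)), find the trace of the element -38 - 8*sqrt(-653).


Tr(a + b*sqrt(d)) = (a + b*sqrt(d)) + (a - b*sqrt(d)) = 2a
= 2 * (-38)
= -76

-76


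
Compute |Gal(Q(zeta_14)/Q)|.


|Gal(Q(zeta_14)/Q)| = phi(14)
= 6

6


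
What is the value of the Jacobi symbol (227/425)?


Compute (227/425) via quadratic reciprocity:
  reciprocity: (227/425) -> +(425/227)
  reduce: (198/227)
  pull out 2: (2/227) = -1  (since 227 mod 8 = 3)
  reciprocity: (99/227) -> -(227/99)
  reduce: (29/99)
  reciprocity: (29/99) -> +(99/29)
  reduce: (12/29)
  pull out 2: (2/29) = -1  (since 29 mod 8 = 5)
  pull out 2: (2/29) = -1  (since 29 mod 8 = 5)
  reciprocity: (3/29) -> +(29/3)
  reduce: (2/3)
  pull out 2: (2/3) = -1  (since 3 mod 8 = 3)
  (1/3) = 1
Product of signs = -1

-1


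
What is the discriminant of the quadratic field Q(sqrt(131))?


For K = Q(sqrt(d)) with d squarefree: disc(K) = d if d = 1 mod 4, and disc(K) = 4d if d = 2 or 3 mod 4.
Here d = 131, and d mod 4 = 3.
d = 3 mod 4, not 1 (O_K = Z[sqrt(d)]), so disc(K) = 4d = 4 * (131) = 524

524


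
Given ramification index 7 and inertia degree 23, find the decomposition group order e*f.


|D_P| = e * f
= 7 * 23
= 161

161


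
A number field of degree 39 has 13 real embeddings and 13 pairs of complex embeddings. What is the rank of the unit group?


By Dirichlet's unit theorem:
rank = r1 + r2 - 1
= 13 + 13 - 1
= 25

25


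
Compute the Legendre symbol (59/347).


p = 347 is prime, so compute (59/347) with the reciprocity algorithm (Jacobi-symbol steps: pull out 2s via (2/n), flip via reciprocity, reduce):
  reciprocity: (59/347) -> -(347/59)
  reduce: (52/59)
  pull out 2: (2/59) = -1  (since 59 mod 8 = 3)
  pull out 2: (2/59) = -1  (since 59 mod 8 = 3)
  reciprocity: (13/59) -> +(59/13)
  reduce: (7/13)
  reciprocity: (7/13) -> +(13/7)
  reduce: (6/7)
  pull out 2: (2/7) = +1  (since 7 mod 8 = 7)
  reciprocity: (3/7) -> -(7/3)
  reduce: (1/3)
  (1/3) = 1
Product of signs = 1
(59/347) = 1

1


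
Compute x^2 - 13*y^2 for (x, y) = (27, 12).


x^2 - d*y^2
= 27^2 - 13*12^2
= 729 - 1872
= -1143

-1143


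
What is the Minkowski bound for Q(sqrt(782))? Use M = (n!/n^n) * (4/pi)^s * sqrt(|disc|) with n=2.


d = 782, d mod 4 = 2, so disc(K) = 4d = 3128; |disc(K)| = 3128
Real quadratic field, so n = 2, s = r2 = 0, r1 = 2
M = (n!/n^n) * (4/pi)^s * sqrt(|disc(K)|) = (2!/2^2) * (4/pi)^0 * sqrt(3128)
= 0.5 * 1.000000 * 55.928526
= 27.9643

27.9643


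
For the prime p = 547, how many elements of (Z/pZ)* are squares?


For prime p, the number of non-zero quadratic residues is (p-1)/2.
= (547-1)/2
= 273

273


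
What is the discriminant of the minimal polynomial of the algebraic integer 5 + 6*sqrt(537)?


The element 5 + 6*sqrt(537) has minimal polynomial:
x^2 - 10*x - 19307
Discriminant = (-10)^2 - 4*(-19307)
= 100 + 77228
= 77328

77328


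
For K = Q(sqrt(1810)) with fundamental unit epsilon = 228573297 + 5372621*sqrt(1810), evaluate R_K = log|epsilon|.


epsilon = 228573297 + 5372621*sqrt(1810)
= 4.5715e+08
R = ln(4.5715e+08)
= 19.9405

19.9405


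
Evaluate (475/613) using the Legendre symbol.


p = 613 is prime, so compute (475/613) with the reciprocity algorithm (Jacobi-symbol steps: pull out 2s via (2/n), flip via reciprocity, reduce):
  reciprocity: (475/613) -> +(613/475)
  reduce: (138/475)
  pull out 2: (2/475) = -1  (since 475 mod 8 = 3)
  reciprocity: (69/475) -> +(475/69)
  reduce: (61/69)
  reciprocity: (61/69) -> +(69/61)
  reduce: (8/61)
  pull out 2: (2/61) = -1  (since 61 mod 8 = 5)
  pull out 2: (2/61) = -1  (since 61 mod 8 = 5)
  pull out 2: (2/61) = -1  (since 61 mod 8 = 5)
  (1/61) = 1
Product of signs = 1
(475/613) = 1

1


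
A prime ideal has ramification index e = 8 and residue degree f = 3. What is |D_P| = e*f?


|D_P| = e * f
= 8 * 3
= 24

24


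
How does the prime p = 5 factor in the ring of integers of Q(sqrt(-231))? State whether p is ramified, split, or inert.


K = Q(sqrt(-231)). Since d mod 4 = 1, disc(K) = -231.
Check p | disc: -231 mod 5 = 4.
p does not divide disc. Compute Legendre symbol (d/p):
4^((5-1)/2) mod 5 = 1
(d/p) = 1, so p splits: (p) = P*P' with e=1, f=1, g=2.
Therefore p is split.

split


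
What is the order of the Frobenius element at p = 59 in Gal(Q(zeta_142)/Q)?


The Frobenius at p in Gal(Q(zeta_n)/Q) = (Z/nZ)* is the class of p, so its order is ord_142(59), the smallest k >= 1 with 59^k = 1 mod 142.
n = 142 = 2 * 71, phi(142) = 70; the order divides phi(n).
Divisors of 70: 1, 2, 5, 7, 10, 14, 35, 70
Repeated squaring mod 142: 59^1 = 59, 59^2 = 73, 59^4 = 75, 59^8 = 87, 59^16 = 43, 59^32 = 3, 59^64 = 9
Test divisors in increasing order:
  k=1: 59^1 = 59 mod 142
  k=2: 59^2 = 73 mod 142
  k=5: 59^5 = 75 * 59 = 23 mod 142
  k=7: 59^7 = 75 * 73 * 59 = 117 mod 142
  k=10: 59^10 = 87 * 73 = 103 mod 142
  k=14: 59^14 = 87 * 75 * 73 = 57 mod 142
  k=35: 59^35 = 3 * 73 * 59 = 141 mod 142
  k=70: 59^70 = 9 * 75 * 73 = 1 mod 142  <- first divisor giving 1
Order = 70

70


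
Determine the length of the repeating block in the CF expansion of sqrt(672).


Run the CF algorithm for sqrt(672).
a_0 = floor(sqrt(672)) = 25; set m_0=0, q_0=1.
Recurrence: m' = q*a - m,  q' = (d - m'^2)/q,  a' = floor((a_0 + m')/q').
  step 1: m=25, q=47, a=1
  step 2: m=22, q=4, a=11
  step 3: m=22, q=47, a=1
  step 4: m=25, q=1, a=50
a_4 = 2*a_0 = 50, so the period closes here.
sqrt(672) = [25; 1, 11, 1, 50]
Period length = 4

4


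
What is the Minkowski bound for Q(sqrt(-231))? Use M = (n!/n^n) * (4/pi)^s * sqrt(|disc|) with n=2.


d = -231, d mod 4 = 1, so disc(K) = d = -231; |disc(K)| = 231
Imaginary quadratic field, so n = 2, s = r2 = 1, r1 = 0
M = (n!/n^n) * (4/pi)^s * sqrt(|disc(K)|) = (2!/2^2) * (4/pi)^1 * sqrt(231)
= 0.5 * 1.273240 * 15.198684
= 9.6758

9.6758


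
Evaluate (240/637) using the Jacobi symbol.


Compute (240/637) via quadratic reciprocity:
  pull out 2: (2/637) = -1  (since 637 mod 8 = 5)
  pull out 2: (2/637) = -1  (since 637 mod 8 = 5)
  pull out 2: (2/637) = -1  (since 637 mod 8 = 5)
  pull out 2: (2/637) = -1  (since 637 mod 8 = 5)
  reciprocity: (15/637) -> +(637/15)
  reduce: (7/15)
  reciprocity: (7/15) -> -(15/7)
  reduce: (1/7)
  (1/7) = 1
Product of signs = -1

-1


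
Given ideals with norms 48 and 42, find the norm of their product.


N(IJ) = N(I) * N(J)
= 48 * 42
= 2016

2016


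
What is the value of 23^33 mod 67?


p = 67 is prime and the exponent is (p-1)/2 = 33, so by Euler's criterion 23^33 = (23/67) = +1 or -1 mod 67.
Compute by square-and-multiply:
  33 = 32 + 1 (binary 100001)
  Repeated squaring mod 67: 23^1 = 23, 23^2 = 60, 23^4 = 49, 23^8 = 56, 23^16 = 54, 23^32 = 35
  23^33 = 23^32 * 23^1 = 35 * 23 mod 67
    35 * 23 = 805 = 1 mod 67
  23^33 = 1 mod 67
Result 1: 23 is a quadratic residue mod 67.
23^33 mod 67 = 1

1


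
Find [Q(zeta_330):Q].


The degree equals Euler's totient phi(330).
330 = 2 * 3 * 5 * 11
phi(330) = 80

80


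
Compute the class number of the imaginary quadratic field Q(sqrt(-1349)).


K = Q(sqrt(-1349)). d mod 4 = 3, so D = disc(K) = 4d = -5396
h(K) equals the number of primitive reduced positive-definite forms (a, b, c) = a*x^2 + b*x*y + c*y^2 with b^2 - 4ac = D,
where reduced means |b| <= a <= c, with b >= 0 whenever |b| = a or a = c, and primitive means gcd(a, b, c) = 1.
Reduced forces 3a^2 <= |D| = 5396, so 1 <= a <= 42; b must have the parity of D, and c = (b^2 - D)/(4a) must be an integer >= a.
Enumerate a = 1..42, b in [-a, a]:
  a=1: (1, 0, 1349)  [1]
  a=2: (2, 2, 675)  [1]
  a=3: (3, -2, 450), (3, 2, 450)  [2]
  a=4: none
  a=5: (5, -2, 270), (5, 2, 270)  [2]
  a=6: (6, -2, 225), (6, 2, 225)  [2]
  a=7: (7, -6, 194), (7, 6, 194)  [2]
  a=8: none
  a=9: (9, -2, 150), (9, 2, 150)  [2]
  a=10: (10, -2, 135), (10, 2, 135)  [2]
  a=11: (11, -4, 123), (11, 4, 123)  [2]
  a=12: none
  a=13: (13, -8, 105), (13, 8, 105)  [2]
  a=14: (14, -6, 97), (14, 6, 97)  [2]
  a=15: (15, -8, 91), (15, -2, 90), (15, 2, 90), (15, 8, 91)  [4]
  a=16..17: none
  a=18: (18, -2, 75), (18, 2, 75)  [2]
  a=19: (19, 0, 71)  [1]
  a=20: none
  a=21: (21, -20, 69), (21, -8, 65), (21, 8, 65), (21, 20, 69)  [4]
  a=22: (22, -18, 65), (22, 18, 65)  [2]
  a=23: (23, -20, 63), (23, 20, 63)  [2]
  a=24: none
  a=25: (25, -2, 54), (25, 2, 54)  [2]
  a=26: (26, -18, 55), (26, 18, 55)  [2]
  a=27: (27, -2, 50), (27, 2, 50)  [2]
  a=28..29: none
  a=30: (30, -22, 49), (30, -2, 45), (30, 2, 45), (30, 22, 49)  [4]
  a=31..32: none
  a=33: (33, -26, 46), (33, -4, 41), (33, 4, 41), (33, 26, 46)  [4]
  a=34: none
  a=35: (35, -22, 42), (35, -8, 39), (35, 8, 39), (35, 22, 42)  [4]
  a=36..37: none
  a=38: (38, 38, 45)  [1]
  a=39: (39, -34, 42), (39, 34, 42)  [2]
  a=40..42: none
Total reduced forms: 1 + 1 + 2 + 2 + 2 + 2 + 2 + 2 + 2 + 2 + 2 + 4 + 2 + 1 + 4 + 2 + 2 + 2 + 2 + 2 + 4 + 4 + 4 + 1 + 2 = 56
h = 56

56


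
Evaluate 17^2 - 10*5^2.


x^2 - d*y^2
= 17^2 - 10*5^2
= 289 - 250
= 39

39


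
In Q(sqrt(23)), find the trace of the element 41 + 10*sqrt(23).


Tr(a + b*sqrt(d)) = (a + b*sqrt(d)) + (a - b*sqrt(d)) = 2a
= 2 * (41)
= 82

82


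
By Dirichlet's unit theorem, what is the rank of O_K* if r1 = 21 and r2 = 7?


By Dirichlet's unit theorem:
rank = r1 + r2 - 1
= 21 + 7 - 1
= 27

27


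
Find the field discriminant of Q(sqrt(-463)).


For K = Q(sqrt(d)) with d squarefree: disc(K) = d if d = 1 mod 4, and disc(K) = 4d if d = 2 or 3 mod 4.
Here d = -463, and d mod 4 = 1.
d = 1 mod 4 (O_K = Z[(1+sqrt(d))/2]), so disc(K) = d = -463

-463
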